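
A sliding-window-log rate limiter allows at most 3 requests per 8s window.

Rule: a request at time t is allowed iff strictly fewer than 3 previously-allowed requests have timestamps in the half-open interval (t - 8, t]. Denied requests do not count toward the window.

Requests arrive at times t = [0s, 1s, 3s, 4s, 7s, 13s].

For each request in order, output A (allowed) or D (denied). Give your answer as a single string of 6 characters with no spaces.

Answer: AAADDA

Derivation:
Tracking allowed requests in the window:
  req#1 t=0s: ALLOW
  req#2 t=1s: ALLOW
  req#3 t=3s: ALLOW
  req#4 t=4s: DENY
  req#5 t=7s: DENY
  req#6 t=13s: ALLOW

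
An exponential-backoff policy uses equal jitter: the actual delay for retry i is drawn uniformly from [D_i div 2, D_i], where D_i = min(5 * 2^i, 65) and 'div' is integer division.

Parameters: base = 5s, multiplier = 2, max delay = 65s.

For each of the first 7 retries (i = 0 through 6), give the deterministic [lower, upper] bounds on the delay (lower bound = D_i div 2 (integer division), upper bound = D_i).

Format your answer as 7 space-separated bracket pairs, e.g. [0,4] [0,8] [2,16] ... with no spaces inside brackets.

Answer: [2,5] [5,10] [10,20] [20,40] [32,65] [32,65] [32,65]

Derivation:
Computing bounds per retry:
  i=0: D_i=min(5*2^0,65)=5, bounds=[2,5]
  i=1: D_i=min(5*2^1,65)=10, bounds=[5,10]
  i=2: D_i=min(5*2^2,65)=20, bounds=[10,20]
  i=3: D_i=min(5*2^3,65)=40, bounds=[20,40]
  i=4: D_i=min(5*2^4,65)=65, bounds=[32,65]
  i=5: D_i=min(5*2^5,65)=65, bounds=[32,65]
  i=6: D_i=min(5*2^6,65)=65, bounds=[32,65]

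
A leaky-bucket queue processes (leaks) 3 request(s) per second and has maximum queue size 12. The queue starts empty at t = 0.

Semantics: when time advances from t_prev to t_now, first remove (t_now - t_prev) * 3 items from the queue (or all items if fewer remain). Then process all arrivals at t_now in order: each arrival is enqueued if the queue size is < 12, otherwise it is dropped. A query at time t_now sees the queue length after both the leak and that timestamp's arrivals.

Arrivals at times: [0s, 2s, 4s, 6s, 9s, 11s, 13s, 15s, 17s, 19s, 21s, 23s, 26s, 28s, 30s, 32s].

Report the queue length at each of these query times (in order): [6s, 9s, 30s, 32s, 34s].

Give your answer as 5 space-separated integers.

Answer: 1 1 1 1 0

Derivation:
Queue lengths at query times:
  query t=6s: backlog = 1
  query t=9s: backlog = 1
  query t=30s: backlog = 1
  query t=32s: backlog = 1
  query t=34s: backlog = 0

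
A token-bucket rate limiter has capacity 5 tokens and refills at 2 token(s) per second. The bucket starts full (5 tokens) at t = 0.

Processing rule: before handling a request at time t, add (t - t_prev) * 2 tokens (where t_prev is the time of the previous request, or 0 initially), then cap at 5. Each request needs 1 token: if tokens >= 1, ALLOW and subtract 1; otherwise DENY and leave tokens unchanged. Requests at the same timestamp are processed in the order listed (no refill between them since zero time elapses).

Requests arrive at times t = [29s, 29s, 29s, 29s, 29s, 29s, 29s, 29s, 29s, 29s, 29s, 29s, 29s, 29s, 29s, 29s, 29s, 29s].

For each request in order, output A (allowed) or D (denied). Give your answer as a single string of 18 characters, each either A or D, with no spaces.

Simulating step by step:
  req#1 t=29s: ALLOW
  req#2 t=29s: ALLOW
  req#3 t=29s: ALLOW
  req#4 t=29s: ALLOW
  req#5 t=29s: ALLOW
  req#6 t=29s: DENY
  req#7 t=29s: DENY
  req#8 t=29s: DENY
  req#9 t=29s: DENY
  req#10 t=29s: DENY
  req#11 t=29s: DENY
  req#12 t=29s: DENY
  req#13 t=29s: DENY
  req#14 t=29s: DENY
  req#15 t=29s: DENY
  req#16 t=29s: DENY
  req#17 t=29s: DENY
  req#18 t=29s: DENY

Answer: AAAAADDDDDDDDDDDDD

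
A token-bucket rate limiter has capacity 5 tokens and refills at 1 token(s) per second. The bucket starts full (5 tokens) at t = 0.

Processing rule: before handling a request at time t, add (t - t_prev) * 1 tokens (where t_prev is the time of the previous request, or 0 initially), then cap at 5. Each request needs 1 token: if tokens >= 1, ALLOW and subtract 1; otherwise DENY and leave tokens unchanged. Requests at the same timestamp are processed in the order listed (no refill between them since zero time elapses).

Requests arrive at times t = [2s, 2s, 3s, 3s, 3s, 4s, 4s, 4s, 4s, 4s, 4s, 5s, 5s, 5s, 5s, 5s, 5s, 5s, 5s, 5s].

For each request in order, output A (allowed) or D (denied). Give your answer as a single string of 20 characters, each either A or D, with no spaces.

Simulating step by step:
  req#1 t=2s: ALLOW
  req#2 t=2s: ALLOW
  req#3 t=3s: ALLOW
  req#4 t=3s: ALLOW
  req#5 t=3s: ALLOW
  req#6 t=4s: ALLOW
  req#7 t=4s: ALLOW
  req#8 t=4s: DENY
  req#9 t=4s: DENY
  req#10 t=4s: DENY
  req#11 t=4s: DENY
  req#12 t=5s: ALLOW
  req#13 t=5s: DENY
  req#14 t=5s: DENY
  req#15 t=5s: DENY
  req#16 t=5s: DENY
  req#17 t=5s: DENY
  req#18 t=5s: DENY
  req#19 t=5s: DENY
  req#20 t=5s: DENY

Answer: AAAAAAADDDDADDDDDDDD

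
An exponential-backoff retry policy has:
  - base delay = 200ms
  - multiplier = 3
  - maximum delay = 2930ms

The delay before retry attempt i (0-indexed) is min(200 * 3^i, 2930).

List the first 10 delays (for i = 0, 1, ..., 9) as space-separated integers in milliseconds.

Answer: 200 600 1800 2930 2930 2930 2930 2930 2930 2930

Derivation:
Computing each delay:
  i=0: min(200*3^0, 2930) = 200
  i=1: min(200*3^1, 2930) = 600
  i=2: min(200*3^2, 2930) = 1800
  i=3: min(200*3^3, 2930) = 2930
  i=4: min(200*3^4, 2930) = 2930
  i=5: min(200*3^5, 2930) = 2930
  i=6: min(200*3^6, 2930) = 2930
  i=7: min(200*3^7, 2930) = 2930
  i=8: min(200*3^8, 2930) = 2930
  i=9: min(200*3^9, 2930) = 2930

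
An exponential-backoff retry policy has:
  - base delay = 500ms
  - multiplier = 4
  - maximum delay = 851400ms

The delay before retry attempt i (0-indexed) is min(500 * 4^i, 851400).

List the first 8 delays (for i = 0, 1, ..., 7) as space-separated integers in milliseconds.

Computing each delay:
  i=0: min(500*4^0, 851400) = 500
  i=1: min(500*4^1, 851400) = 2000
  i=2: min(500*4^2, 851400) = 8000
  i=3: min(500*4^3, 851400) = 32000
  i=4: min(500*4^4, 851400) = 128000
  i=5: min(500*4^5, 851400) = 512000
  i=6: min(500*4^6, 851400) = 851400
  i=7: min(500*4^7, 851400) = 851400

Answer: 500 2000 8000 32000 128000 512000 851400 851400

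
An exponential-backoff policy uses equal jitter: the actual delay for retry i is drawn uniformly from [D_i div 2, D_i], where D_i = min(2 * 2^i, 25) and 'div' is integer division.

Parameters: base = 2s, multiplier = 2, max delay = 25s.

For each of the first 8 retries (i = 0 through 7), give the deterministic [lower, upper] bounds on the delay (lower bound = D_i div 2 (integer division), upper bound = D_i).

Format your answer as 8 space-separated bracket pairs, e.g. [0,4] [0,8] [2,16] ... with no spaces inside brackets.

Computing bounds per retry:
  i=0: D_i=min(2*2^0,25)=2, bounds=[1,2]
  i=1: D_i=min(2*2^1,25)=4, bounds=[2,4]
  i=2: D_i=min(2*2^2,25)=8, bounds=[4,8]
  i=3: D_i=min(2*2^3,25)=16, bounds=[8,16]
  i=4: D_i=min(2*2^4,25)=25, bounds=[12,25]
  i=5: D_i=min(2*2^5,25)=25, bounds=[12,25]
  i=6: D_i=min(2*2^6,25)=25, bounds=[12,25]
  i=7: D_i=min(2*2^7,25)=25, bounds=[12,25]

Answer: [1,2] [2,4] [4,8] [8,16] [12,25] [12,25] [12,25] [12,25]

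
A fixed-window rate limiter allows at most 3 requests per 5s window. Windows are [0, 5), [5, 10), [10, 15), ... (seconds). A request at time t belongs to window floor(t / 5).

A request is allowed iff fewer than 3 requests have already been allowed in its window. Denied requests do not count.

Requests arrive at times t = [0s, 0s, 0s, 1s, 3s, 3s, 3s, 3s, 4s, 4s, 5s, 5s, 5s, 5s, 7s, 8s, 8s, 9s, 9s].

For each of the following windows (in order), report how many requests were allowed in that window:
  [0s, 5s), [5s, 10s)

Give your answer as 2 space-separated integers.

Processing requests:
  req#1 t=0s (window 0): ALLOW
  req#2 t=0s (window 0): ALLOW
  req#3 t=0s (window 0): ALLOW
  req#4 t=1s (window 0): DENY
  req#5 t=3s (window 0): DENY
  req#6 t=3s (window 0): DENY
  req#7 t=3s (window 0): DENY
  req#8 t=3s (window 0): DENY
  req#9 t=4s (window 0): DENY
  req#10 t=4s (window 0): DENY
  req#11 t=5s (window 1): ALLOW
  req#12 t=5s (window 1): ALLOW
  req#13 t=5s (window 1): ALLOW
  req#14 t=5s (window 1): DENY
  req#15 t=7s (window 1): DENY
  req#16 t=8s (window 1): DENY
  req#17 t=8s (window 1): DENY
  req#18 t=9s (window 1): DENY
  req#19 t=9s (window 1): DENY

Allowed counts by window: 3 3

Answer: 3 3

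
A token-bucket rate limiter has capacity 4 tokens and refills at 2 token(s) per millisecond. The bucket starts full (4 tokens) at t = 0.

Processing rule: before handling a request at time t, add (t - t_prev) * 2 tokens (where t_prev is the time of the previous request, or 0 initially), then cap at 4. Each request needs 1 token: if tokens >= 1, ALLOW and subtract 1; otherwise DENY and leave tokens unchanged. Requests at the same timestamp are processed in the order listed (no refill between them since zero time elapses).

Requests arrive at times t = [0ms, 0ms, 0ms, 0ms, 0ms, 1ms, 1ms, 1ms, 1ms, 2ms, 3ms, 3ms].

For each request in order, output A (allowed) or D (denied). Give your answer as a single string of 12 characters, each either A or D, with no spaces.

Answer: AAAADAADDAAA

Derivation:
Simulating step by step:
  req#1 t=0ms: ALLOW
  req#2 t=0ms: ALLOW
  req#3 t=0ms: ALLOW
  req#4 t=0ms: ALLOW
  req#5 t=0ms: DENY
  req#6 t=1ms: ALLOW
  req#7 t=1ms: ALLOW
  req#8 t=1ms: DENY
  req#9 t=1ms: DENY
  req#10 t=2ms: ALLOW
  req#11 t=3ms: ALLOW
  req#12 t=3ms: ALLOW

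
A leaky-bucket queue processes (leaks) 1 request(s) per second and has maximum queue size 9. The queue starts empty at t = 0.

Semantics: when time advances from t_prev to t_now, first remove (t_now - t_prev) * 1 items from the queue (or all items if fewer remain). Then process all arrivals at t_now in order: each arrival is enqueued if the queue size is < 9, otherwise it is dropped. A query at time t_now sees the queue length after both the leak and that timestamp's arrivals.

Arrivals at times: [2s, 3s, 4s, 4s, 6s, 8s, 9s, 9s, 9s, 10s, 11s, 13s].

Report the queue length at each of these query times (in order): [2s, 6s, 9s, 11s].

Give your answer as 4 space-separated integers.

Answer: 1 1 3 3

Derivation:
Queue lengths at query times:
  query t=2s: backlog = 1
  query t=6s: backlog = 1
  query t=9s: backlog = 3
  query t=11s: backlog = 3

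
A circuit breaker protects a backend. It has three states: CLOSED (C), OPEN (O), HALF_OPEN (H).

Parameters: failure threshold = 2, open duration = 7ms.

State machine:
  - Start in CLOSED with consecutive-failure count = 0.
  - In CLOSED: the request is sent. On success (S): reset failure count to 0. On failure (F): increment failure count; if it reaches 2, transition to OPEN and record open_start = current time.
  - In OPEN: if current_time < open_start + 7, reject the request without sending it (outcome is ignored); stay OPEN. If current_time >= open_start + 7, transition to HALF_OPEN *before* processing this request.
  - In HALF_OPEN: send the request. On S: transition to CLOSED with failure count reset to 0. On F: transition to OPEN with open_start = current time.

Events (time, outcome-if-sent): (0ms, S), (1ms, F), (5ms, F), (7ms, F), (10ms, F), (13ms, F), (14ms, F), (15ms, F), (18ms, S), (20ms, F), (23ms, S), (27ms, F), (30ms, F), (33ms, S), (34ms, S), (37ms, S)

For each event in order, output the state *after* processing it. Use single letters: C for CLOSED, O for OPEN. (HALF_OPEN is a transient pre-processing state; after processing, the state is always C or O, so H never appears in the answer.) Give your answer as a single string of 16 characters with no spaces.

State after each event:
  event#1 t=0ms outcome=S: state=CLOSED
  event#2 t=1ms outcome=F: state=CLOSED
  event#3 t=5ms outcome=F: state=OPEN
  event#4 t=7ms outcome=F: state=OPEN
  event#5 t=10ms outcome=F: state=OPEN
  event#6 t=13ms outcome=F: state=OPEN
  event#7 t=14ms outcome=F: state=OPEN
  event#8 t=15ms outcome=F: state=OPEN
  event#9 t=18ms outcome=S: state=OPEN
  event#10 t=20ms outcome=F: state=OPEN
  event#11 t=23ms outcome=S: state=OPEN
  event#12 t=27ms outcome=F: state=OPEN
  event#13 t=30ms outcome=F: state=OPEN
  event#14 t=33ms outcome=S: state=OPEN
  event#15 t=34ms outcome=S: state=CLOSED
  event#16 t=37ms outcome=S: state=CLOSED

Answer: CCOOOOOOOOOOOOCC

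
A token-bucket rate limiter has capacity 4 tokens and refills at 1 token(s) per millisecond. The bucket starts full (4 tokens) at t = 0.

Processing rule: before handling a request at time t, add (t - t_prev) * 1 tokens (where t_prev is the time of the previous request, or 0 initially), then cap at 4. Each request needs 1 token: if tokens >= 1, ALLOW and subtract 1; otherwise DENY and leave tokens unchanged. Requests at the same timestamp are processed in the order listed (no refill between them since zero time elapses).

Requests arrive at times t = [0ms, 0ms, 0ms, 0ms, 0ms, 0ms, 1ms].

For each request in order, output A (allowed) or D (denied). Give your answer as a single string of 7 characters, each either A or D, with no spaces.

Simulating step by step:
  req#1 t=0ms: ALLOW
  req#2 t=0ms: ALLOW
  req#3 t=0ms: ALLOW
  req#4 t=0ms: ALLOW
  req#5 t=0ms: DENY
  req#6 t=0ms: DENY
  req#7 t=1ms: ALLOW

Answer: AAAADDA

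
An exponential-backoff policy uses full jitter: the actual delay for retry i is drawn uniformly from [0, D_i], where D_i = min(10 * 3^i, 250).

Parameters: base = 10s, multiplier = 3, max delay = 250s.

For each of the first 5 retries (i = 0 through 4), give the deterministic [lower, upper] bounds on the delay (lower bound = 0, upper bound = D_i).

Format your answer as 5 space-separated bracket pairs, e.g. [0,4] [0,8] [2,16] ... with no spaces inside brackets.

Answer: [0,10] [0,30] [0,90] [0,250] [0,250]

Derivation:
Computing bounds per retry:
  i=0: D_i=min(10*3^0,250)=10, bounds=[0,10]
  i=1: D_i=min(10*3^1,250)=30, bounds=[0,30]
  i=2: D_i=min(10*3^2,250)=90, bounds=[0,90]
  i=3: D_i=min(10*3^3,250)=250, bounds=[0,250]
  i=4: D_i=min(10*3^4,250)=250, bounds=[0,250]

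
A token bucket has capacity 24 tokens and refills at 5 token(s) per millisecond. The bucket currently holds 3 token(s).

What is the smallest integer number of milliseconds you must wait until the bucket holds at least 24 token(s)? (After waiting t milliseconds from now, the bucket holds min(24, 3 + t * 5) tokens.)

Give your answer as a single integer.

Need 3 + t * 5 >= 24, so t >= 21/5.
Smallest integer t = ceil(21/5) = 5.

Answer: 5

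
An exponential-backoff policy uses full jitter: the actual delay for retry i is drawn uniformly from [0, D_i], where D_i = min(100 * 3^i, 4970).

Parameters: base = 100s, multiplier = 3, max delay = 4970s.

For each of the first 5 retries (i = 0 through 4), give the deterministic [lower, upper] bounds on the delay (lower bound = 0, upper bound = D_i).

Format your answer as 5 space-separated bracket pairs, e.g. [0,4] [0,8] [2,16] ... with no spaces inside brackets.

Answer: [0,100] [0,300] [0,900] [0,2700] [0,4970]

Derivation:
Computing bounds per retry:
  i=0: D_i=min(100*3^0,4970)=100, bounds=[0,100]
  i=1: D_i=min(100*3^1,4970)=300, bounds=[0,300]
  i=2: D_i=min(100*3^2,4970)=900, bounds=[0,900]
  i=3: D_i=min(100*3^3,4970)=2700, bounds=[0,2700]
  i=4: D_i=min(100*3^4,4970)=4970, bounds=[0,4970]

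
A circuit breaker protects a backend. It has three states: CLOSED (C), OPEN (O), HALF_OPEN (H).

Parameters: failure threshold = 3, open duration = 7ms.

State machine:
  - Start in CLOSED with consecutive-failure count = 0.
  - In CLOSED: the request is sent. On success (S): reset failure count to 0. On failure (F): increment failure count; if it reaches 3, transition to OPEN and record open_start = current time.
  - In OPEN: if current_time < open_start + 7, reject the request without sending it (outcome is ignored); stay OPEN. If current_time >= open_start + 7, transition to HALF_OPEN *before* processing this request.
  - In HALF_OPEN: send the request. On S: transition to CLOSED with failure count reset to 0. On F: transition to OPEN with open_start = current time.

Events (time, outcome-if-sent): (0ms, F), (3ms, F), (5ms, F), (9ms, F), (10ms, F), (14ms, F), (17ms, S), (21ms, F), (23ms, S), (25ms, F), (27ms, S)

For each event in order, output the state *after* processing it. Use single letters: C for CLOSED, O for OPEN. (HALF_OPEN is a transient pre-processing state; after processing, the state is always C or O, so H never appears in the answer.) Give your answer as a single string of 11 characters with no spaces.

State after each event:
  event#1 t=0ms outcome=F: state=CLOSED
  event#2 t=3ms outcome=F: state=CLOSED
  event#3 t=5ms outcome=F: state=OPEN
  event#4 t=9ms outcome=F: state=OPEN
  event#5 t=10ms outcome=F: state=OPEN
  event#6 t=14ms outcome=F: state=OPEN
  event#7 t=17ms outcome=S: state=OPEN
  event#8 t=21ms outcome=F: state=OPEN
  event#9 t=23ms outcome=S: state=OPEN
  event#10 t=25ms outcome=F: state=OPEN
  event#11 t=27ms outcome=S: state=OPEN

Answer: CCOOOOOOOOO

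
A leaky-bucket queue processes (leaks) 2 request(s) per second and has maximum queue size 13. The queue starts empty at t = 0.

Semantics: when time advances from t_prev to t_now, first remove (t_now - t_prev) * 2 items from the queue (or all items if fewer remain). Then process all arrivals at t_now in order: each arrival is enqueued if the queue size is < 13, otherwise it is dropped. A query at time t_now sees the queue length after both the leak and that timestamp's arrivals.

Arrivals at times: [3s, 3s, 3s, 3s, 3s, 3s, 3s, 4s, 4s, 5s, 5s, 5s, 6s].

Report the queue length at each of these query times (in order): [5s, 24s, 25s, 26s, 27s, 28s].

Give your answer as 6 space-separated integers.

Queue lengths at query times:
  query t=5s: backlog = 8
  query t=24s: backlog = 0
  query t=25s: backlog = 0
  query t=26s: backlog = 0
  query t=27s: backlog = 0
  query t=28s: backlog = 0

Answer: 8 0 0 0 0 0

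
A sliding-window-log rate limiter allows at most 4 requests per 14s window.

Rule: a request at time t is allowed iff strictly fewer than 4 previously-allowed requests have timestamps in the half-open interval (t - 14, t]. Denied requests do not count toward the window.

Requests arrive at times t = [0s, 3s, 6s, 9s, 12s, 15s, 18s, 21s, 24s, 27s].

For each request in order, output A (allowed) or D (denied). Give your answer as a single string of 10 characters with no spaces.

Tracking allowed requests in the window:
  req#1 t=0s: ALLOW
  req#2 t=3s: ALLOW
  req#3 t=6s: ALLOW
  req#4 t=9s: ALLOW
  req#5 t=12s: DENY
  req#6 t=15s: ALLOW
  req#7 t=18s: ALLOW
  req#8 t=21s: ALLOW
  req#9 t=24s: ALLOW
  req#10 t=27s: DENY

Answer: AAAADAAAAD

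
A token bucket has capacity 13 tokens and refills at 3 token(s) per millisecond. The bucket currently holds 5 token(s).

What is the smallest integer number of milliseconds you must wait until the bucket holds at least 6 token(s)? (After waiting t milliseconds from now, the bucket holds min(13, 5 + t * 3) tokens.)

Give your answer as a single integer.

Need 5 + t * 3 >= 6, so t >= 1/3.
Smallest integer t = ceil(1/3) = 1.

Answer: 1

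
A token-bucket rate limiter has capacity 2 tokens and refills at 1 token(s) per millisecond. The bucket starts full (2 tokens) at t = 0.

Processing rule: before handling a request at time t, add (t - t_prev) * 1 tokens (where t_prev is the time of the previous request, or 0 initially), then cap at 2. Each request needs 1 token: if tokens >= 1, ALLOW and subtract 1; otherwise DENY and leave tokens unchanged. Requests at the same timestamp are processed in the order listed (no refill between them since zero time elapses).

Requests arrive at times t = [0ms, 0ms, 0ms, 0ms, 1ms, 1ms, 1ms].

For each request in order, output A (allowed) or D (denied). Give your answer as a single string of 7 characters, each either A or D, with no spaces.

Answer: AADDADD

Derivation:
Simulating step by step:
  req#1 t=0ms: ALLOW
  req#2 t=0ms: ALLOW
  req#3 t=0ms: DENY
  req#4 t=0ms: DENY
  req#5 t=1ms: ALLOW
  req#6 t=1ms: DENY
  req#7 t=1ms: DENY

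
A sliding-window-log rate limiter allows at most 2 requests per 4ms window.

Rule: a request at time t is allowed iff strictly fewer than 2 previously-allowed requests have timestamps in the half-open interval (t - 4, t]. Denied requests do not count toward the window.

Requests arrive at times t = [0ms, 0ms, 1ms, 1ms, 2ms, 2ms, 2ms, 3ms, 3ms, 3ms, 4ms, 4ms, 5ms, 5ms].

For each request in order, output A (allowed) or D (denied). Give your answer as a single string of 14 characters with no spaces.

Tracking allowed requests in the window:
  req#1 t=0ms: ALLOW
  req#2 t=0ms: ALLOW
  req#3 t=1ms: DENY
  req#4 t=1ms: DENY
  req#5 t=2ms: DENY
  req#6 t=2ms: DENY
  req#7 t=2ms: DENY
  req#8 t=3ms: DENY
  req#9 t=3ms: DENY
  req#10 t=3ms: DENY
  req#11 t=4ms: ALLOW
  req#12 t=4ms: ALLOW
  req#13 t=5ms: DENY
  req#14 t=5ms: DENY

Answer: AADDDDDDDDAADD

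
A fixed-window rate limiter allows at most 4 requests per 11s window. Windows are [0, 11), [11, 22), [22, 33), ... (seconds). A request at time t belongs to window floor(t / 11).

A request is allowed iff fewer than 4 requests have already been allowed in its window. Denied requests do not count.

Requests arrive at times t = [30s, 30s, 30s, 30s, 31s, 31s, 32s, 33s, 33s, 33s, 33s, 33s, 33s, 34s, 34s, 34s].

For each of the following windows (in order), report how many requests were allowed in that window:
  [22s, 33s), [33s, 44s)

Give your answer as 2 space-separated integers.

Answer: 4 4

Derivation:
Processing requests:
  req#1 t=30s (window 2): ALLOW
  req#2 t=30s (window 2): ALLOW
  req#3 t=30s (window 2): ALLOW
  req#4 t=30s (window 2): ALLOW
  req#5 t=31s (window 2): DENY
  req#6 t=31s (window 2): DENY
  req#7 t=32s (window 2): DENY
  req#8 t=33s (window 3): ALLOW
  req#9 t=33s (window 3): ALLOW
  req#10 t=33s (window 3): ALLOW
  req#11 t=33s (window 3): ALLOW
  req#12 t=33s (window 3): DENY
  req#13 t=33s (window 3): DENY
  req#14 t=34s (window 3): DENY
  req#15 t=34s (window 3): DENY
  req#16 t=34s (window 3): DENY

Allowed counts by window: 4 4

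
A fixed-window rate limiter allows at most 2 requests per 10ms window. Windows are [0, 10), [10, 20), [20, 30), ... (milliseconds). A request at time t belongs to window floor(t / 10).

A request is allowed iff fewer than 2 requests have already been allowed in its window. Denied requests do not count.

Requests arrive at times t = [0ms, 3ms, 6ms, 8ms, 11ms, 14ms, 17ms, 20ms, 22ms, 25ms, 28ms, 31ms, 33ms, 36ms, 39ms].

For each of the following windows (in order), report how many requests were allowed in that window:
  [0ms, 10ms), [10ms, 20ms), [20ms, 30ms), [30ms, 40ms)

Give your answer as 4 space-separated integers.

Answer: 2 2 2 2

Derivation:
Processing requests:
  req#1 t=0ms (window 0): ALLOW
  req#2 t=3ms (window 0): ALLOW
  req#3 t=6ms (window 0): DENY
  req#4 t=8ms (window 0): DENY
  req#5 t=11ms (window 1): ALLOW
  req#6 t=14ms (window 1): ALLOW
  req#7 t=17ms (window 1): DENY
  req#8 t=20ms (window 2): ALLOW
  req#9 t=22ms (window 2): ALLOW
  req#10 t=25ms (window 2): DENY
  req#11 t=28ms (window 2): DENY
  req#12 t=31ms (window 3): ALLOW
  req#13 t=33ms (window 3): ALLOW
  req#14 t=36ms (window 3): DENY
  req#15 t=39ms (window 3): DENY

Allowed counts by window: 2 2 2 2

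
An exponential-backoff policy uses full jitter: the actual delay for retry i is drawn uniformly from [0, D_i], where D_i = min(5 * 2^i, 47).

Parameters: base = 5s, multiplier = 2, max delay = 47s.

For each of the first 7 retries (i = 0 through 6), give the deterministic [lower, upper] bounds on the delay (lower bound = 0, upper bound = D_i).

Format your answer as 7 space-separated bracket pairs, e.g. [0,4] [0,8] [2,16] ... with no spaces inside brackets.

Computing bounds per retry:
  i=0: D_i=min(5*2^0,47)=5, bounds=[0,5]
  i=1: D_i=min(5*2^1,47)=10, bounds=[0,10]
  i=2: D_i=min(5*2^2,47)=20, bounds=[0,20]
  i=3: D_i=min(5*2^3,47)=40, bounds=[0,40]
  i=4: D_i=min(5*2^4,47)=47, bounds=[0,47]
  i=5: D_i=min(5*2^5,47)=47, bounds=[0,47]
  i=6: D_i=min(5*2^6,47)=47, bounds=[0,47]

Answer: [0,5] [0,10] [0,20] [0,40] [0,47] [0,47] [0,47]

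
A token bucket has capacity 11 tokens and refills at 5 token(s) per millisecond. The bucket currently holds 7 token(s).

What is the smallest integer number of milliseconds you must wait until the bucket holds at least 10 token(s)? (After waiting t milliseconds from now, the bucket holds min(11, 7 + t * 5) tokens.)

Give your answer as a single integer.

Answer: 1

Derivation:
Need 7 + t * 5 >= 10, so t >= 3/5.
Smallest integer t = ceil(3/5) = 1.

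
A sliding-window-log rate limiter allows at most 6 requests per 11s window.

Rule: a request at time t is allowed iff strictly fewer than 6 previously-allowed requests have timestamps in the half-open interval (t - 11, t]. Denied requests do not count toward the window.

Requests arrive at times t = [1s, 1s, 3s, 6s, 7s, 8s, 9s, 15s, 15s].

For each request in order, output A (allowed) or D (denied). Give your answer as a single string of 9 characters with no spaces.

Answer: AAAAAADAA

Derivation:
Tracking allowed requests in the window:
  req#1 t=1s: ALLOW
  req#2 t=1s: ALLOW
  req#3 t=3s: ALLOW
  req#4 t=6s: ALLOW
  req#5 t=7s: ALLOW
  req#6 t=8s: ALLOW
  req#7 t=9s: DENY
  req#8 t=15s: ALLOW
  req#9 t=15s: ALLOW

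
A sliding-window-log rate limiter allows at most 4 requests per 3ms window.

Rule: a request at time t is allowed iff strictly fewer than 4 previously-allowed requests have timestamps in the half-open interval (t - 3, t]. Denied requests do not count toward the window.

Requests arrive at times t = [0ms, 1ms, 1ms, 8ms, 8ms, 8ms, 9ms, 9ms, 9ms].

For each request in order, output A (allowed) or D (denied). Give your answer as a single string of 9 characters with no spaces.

Answer: AAAAAAADD

Derivation:
Tracking allowed requests in the window:
  req#1 t=0ms: ALLOW
  req#2 t=1ms: ALLOW
  req#3 t=1ms: ALLOW
  req#4 t=8ms: ALLOW
  req#5 t=8ms: ALLOW
  req#6 t=8ms: ALLOW
  req#7 t=9ms: ALLOW
  req#8 t=9ms: DENY
  req#9 t=9ms: DENY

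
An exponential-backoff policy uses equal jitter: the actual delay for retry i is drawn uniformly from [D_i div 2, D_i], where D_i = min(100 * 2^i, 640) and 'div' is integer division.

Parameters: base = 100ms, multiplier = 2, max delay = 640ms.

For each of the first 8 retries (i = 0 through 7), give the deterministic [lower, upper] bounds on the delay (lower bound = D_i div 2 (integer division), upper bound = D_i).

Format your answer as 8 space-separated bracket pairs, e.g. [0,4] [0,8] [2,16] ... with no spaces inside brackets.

Computing bounds per retry:
  i=0: D_i=min(100*2^0,640)=100, bounds=[50,100]
  i=1: D_i=min(100*2^1,640)=200, bounds=[100,200]
  i=2: D_i=min(100*2^2,640)=400, bounds=[200,400]
  i=3: D_i=min(100*2^3,640)=640, bounds=[320,640]
  i=4: D_i=min(100*2^4,640)=640, bounds=[320,640]
  i=5: D_i=min(100*2^5,640)=640, bounds=[320,640]
  i=6: D_i=min(100*2^6,640)=640, bounds=[320,640]
  i=7: D_i=min(100*2^7,640)=640, bounds=[320,640]

Answer: [50,100] [100,200] [200,400] [320,640] [320,640] [320,640] [320,640] [320,640]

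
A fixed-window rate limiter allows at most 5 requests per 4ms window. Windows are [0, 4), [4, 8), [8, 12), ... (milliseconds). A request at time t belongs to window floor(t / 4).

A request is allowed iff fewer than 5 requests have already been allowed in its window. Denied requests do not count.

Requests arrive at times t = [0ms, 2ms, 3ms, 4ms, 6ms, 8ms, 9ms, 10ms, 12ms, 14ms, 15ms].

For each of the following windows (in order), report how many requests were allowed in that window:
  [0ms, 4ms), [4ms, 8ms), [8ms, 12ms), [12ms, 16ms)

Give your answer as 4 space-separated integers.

Processing requests:
  req#1 t=0ms (window 0): ALLOW
  req#2 t=2ms (window 0): ALLOW
  req#3 t=3ms (window 0): ALLOW
  req#4 t=4ms (window 1): ALLOW
  req#5 t=6ms (window 1): ALLOW
  req#6 t=8ms (window 2): ALLOW
  req#7 t=9ms (window 2): ALLOW
  req#8 t=10ms (window 2): ALLOW
  req#9 t=12ms (window 3): ALLOW
  req#10 t=14ms (window 3): ALLOW
  req#11 t=15ms (window 3): ALLOW

Allowed counts by window: 3 2 3 3

Answer: 3 2 3 3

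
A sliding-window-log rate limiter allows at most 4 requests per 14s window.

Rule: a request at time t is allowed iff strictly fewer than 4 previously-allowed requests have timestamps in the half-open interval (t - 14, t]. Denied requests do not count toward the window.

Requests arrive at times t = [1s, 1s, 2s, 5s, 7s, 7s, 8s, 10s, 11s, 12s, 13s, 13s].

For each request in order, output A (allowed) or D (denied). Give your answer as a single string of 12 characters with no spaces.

Tracking allowed requests in the window:
  req#1 t=1s: ALLOW
  req#2 t=1s: ALLOW
  req#3 t=2s: ALLOW
  req#4 t=5s: ALLOW
  req#5 t=7s: DENY
  req#6 t=7s: DENY
  req#7 t=8s: DENY
  req#8 t=10s: DENY
  req#9 t=11s: DENY
  req#10 t=12s: DENY
  req#11 t=13s: DENY
  req#12 t=13s: DENY

Answer: AAAADDDDDDDD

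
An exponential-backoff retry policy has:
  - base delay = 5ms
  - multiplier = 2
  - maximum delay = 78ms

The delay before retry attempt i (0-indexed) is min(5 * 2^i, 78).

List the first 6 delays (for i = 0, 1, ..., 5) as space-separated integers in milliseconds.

Computing each delay:
  i=0: min(5*2^0, 78) = 5
  i=1: min(5*2^1, 78) = 10
  i=2: min(5*2^2, 78) = 20
  i=3: min(5*2^3, 78) = 40
  i=4: min(5*2^4, 78) = 78
  i=5: min(5*2^5, 78) = 78

Answer: 5 10 20 40 78 78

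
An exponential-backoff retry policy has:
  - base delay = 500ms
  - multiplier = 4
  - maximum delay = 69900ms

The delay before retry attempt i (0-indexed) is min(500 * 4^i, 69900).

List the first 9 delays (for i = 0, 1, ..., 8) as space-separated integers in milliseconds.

Computing each delay:
  i=0: min(500*4^0, 69900) = 500
  i=1: min(500*4^1, 69900) = 2000
  i=2: min(500*4^2, 69900) = 8000
  i=3: min(500*4^3, 69900) = 32000
  i=4: min(500*4^4, 69900) = 69900
  i=5: min(500*4^5, 69900) = 69900
  i=6: min(500*4^6, 69900) = 69900
  i=7: min(500*4^7, 69900) = 69900
  i=8: min(500*4^8, 69900) = 69900

Answer: 500 2000 8000 32000 69900 69900 69900 69900 69900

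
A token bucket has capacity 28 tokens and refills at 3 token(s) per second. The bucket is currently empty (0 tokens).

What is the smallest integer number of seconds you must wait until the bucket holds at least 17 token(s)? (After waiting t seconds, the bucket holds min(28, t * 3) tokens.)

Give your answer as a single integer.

Answer: 6

Derivation:
Need t * 3 >= 17, so t >= 17/3.
Smallest integer t = ceil(17/3) = 6.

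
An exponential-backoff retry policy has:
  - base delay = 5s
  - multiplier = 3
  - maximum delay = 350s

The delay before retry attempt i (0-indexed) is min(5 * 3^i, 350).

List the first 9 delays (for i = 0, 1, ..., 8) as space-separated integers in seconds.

Answer: 5 15 45 135 350 350 350 350 350

Derivation:
Computing each delay:
  i=0: min(5*3^0, 350) = 5
  i=1: min(5*3^1, 350) = 15
  i=2: min(5*3^2, 350) = 45
  i=3: min(5*3^3, 350) = 135
  i=4: min(5*3^4, 350) = 350
  i=5: min(5*3^5, 350) = 350
  i=6: min(5*3^6, 350) = 350
  i=7: min(5*3^7, 350) = 350
  i=8: min(5*3^8, 350) = 350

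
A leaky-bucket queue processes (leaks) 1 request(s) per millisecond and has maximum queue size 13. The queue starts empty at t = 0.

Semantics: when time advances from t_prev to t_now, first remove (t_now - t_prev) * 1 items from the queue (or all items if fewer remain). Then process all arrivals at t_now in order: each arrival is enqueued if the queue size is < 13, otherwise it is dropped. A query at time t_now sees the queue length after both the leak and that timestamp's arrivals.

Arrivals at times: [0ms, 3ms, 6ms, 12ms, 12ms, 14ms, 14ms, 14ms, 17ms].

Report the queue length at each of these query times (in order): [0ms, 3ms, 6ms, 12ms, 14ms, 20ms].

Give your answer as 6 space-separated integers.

Queue lengths at query times:
  query t=0ms: backlog = 1
  query t=3ms: backlog = 1
  query t=6ms: backlog = 1
  query t=12ms: backlog = 2
  query t=14ms: backlog = 3
  query t=20ms: backlog = 0

Answer: 1 1 1 2 3 0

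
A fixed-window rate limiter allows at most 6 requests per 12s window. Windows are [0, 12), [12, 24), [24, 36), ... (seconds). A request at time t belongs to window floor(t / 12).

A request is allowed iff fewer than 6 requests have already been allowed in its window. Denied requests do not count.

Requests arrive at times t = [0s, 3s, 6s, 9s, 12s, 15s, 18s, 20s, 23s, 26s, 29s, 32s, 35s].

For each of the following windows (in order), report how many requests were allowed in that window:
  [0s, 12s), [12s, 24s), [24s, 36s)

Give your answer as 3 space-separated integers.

Answer: 4 5 4

Derivation:
Processing requests:
  req#1 t=0s (window 0): ALLOW
  req#2 t=3s (window 0): ALLOW
  req#3 t=6s (window 0): ALLOW
  req#4 t=9s (window 0): ALLOW
  req#5 t=12s (window 1): ALLOW
  req#6 t=15s (window 1): ALLOW
  req#7 t=18s (window 1): ALLOW
  req#8 t=20s (window 1): ALLOW
  req#9 t=23s (window 1): ALLOW
  req#10 t=26s (window 2): ALLOW
  req#11 t=29s (window 2): ALLOW
  req#12 t=32s (window 2): ALLOW
  req#13 t=35s (window 2): ALLOW

Allowed counts by window: 4 5 4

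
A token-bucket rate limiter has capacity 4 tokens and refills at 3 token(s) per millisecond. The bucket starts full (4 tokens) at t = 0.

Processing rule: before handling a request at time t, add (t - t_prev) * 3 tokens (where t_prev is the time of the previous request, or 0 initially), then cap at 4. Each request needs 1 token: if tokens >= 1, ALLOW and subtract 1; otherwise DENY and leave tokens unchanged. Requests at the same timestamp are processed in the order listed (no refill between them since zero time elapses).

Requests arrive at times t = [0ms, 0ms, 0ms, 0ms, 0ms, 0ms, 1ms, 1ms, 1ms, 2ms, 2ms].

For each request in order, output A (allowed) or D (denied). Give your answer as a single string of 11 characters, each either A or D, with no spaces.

Simulating step by step:
  req#1 t=0ms: ALLOW
  req#2 t=0ms: ALLOW
  req#3 t=0ms: ALLOW
  req#4 t=0ms: ALLOW
  req#5 t=0ms: DENY
  req#6 t=0ms: DENY
  req#7 t=1ms: ALLOW
  req#8 t=1ms: ALLOW
  req#9 t=1ms: ALLOW
  req#10 t=2ms: ALLOW
  req#11 t=2ms: ALLOW

Answer: AAAADDAAAAA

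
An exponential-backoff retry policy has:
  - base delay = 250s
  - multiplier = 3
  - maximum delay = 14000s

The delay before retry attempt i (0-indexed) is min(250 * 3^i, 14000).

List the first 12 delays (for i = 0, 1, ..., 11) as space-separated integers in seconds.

Computing each delay:
  i=0: min(250*3^0, 14000) = 250
  i=1: min(250*3^1, 14000) = 750
  i=2: min(250*3^2, 14000) = 2250
  i=3: min(250*3^3, 14000) = 6750
  i=4: min(250*3^4, 14000) = 14000
  i=5: min(250*3^5, 14000) = 14000
  i=6: min(250*3^6, 14000) = 14000
  i=7: min(250*3^7, 14000) = 14000
  i=8: min(250*3^8, 14000) = 14000
  i=9: min(250*3^9, 14000) = 14000
  i=10: min(250*3^10, 14000) = 14000
  i=11: min(250*3^11, 14000) = 14000

Answer: 250 750 2250 6750 14000 14000 14000 14000 14000 14000 14000 14000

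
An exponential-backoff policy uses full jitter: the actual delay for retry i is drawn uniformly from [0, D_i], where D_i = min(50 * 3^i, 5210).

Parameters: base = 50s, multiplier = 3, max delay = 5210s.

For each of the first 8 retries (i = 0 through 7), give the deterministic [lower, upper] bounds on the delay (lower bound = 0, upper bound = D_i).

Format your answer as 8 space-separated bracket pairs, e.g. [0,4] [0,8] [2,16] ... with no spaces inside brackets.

Computing bounds per retry:
  i=0: D_i=min(50*3^0,5210)=50, bounds=[0,50]
  i=1: D_i=min(50*3^1,5210)=150, bounds=[0,150]
  i=2: D_i=min(50*3^2,5210)=450, bounds=[0,450]
  i=3: D_i=min(50*3^3,5210)=1350, bounds=[0,1350]
  i=4: D_i=min(50*3^4,5210)=4050, bounds=[0,4050]
  i=5: D_i=min(50*3^5,5210)=5210, bounds=[0,5210]
  i=6: D_i=min(50*3^6,5210)=5210, bounds=[0,5210]
  i=7: D_i=min(50*3^7,5210)=5210, bounds=[0,5210]

Answer: [0,50] [0,150] [0,450] [0,1350] [0,4050] [0,5210] [0,5210] [0,5210]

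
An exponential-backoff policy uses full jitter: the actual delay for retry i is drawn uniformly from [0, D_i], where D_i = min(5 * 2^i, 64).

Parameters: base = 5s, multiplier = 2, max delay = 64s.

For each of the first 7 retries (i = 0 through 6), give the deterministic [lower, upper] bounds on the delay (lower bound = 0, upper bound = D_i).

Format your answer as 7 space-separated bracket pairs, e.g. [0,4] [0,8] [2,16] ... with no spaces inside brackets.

Computing bounds per retry:
  i=0: D_i=min(5*2^0,64)=5, bounds=[0,5]
  i=1: D_i=min(5*2^1,64)=10, bounds=[0,10]
  i=2: D_i=min(5*2^2,64)=20, bounds=[0,20]
  i=3: D_i=min(5*2^3,64)=40, bounds=[0,40]
  i=4: D_i=min(5*2^4,64)=64, bounds=[0,64]
  i=5: D_i=min(5*2^5,64)=64, bounds=[0,64]
  i=6: D_i=min(5*2^6,64)=64, bounds=[0,64]

Answer: [0,5] [0,10] [0,20] [0,40] [0,64] [0,64] [0,64]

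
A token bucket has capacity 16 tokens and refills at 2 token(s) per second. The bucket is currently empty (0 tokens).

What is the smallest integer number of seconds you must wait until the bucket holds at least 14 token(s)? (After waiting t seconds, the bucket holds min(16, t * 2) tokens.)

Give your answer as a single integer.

Answer: 7

Derivation:
Need t * 2 >= 14, so t >= 14/2.
Smallest integer t = ceil(14/2) = 7.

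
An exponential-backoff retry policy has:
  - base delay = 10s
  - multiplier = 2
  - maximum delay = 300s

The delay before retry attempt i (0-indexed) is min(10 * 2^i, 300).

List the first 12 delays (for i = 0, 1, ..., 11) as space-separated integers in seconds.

Computing each delay:
  i=0: min(10*2^0, 300) = 10
  i=1: min(10*2^1, 300) = 20
  i=2: min(10*2^2, 300) = 40
  i=3: min(10*2^3, 300) = 80
  i=4: min(10*2^4, 300) = 160
  i=5: min(10*2^5, 300) = 300
  i=6: min(10*2^6, 300) = 300
  i=7: min(10*2^7, 300) = 300
  i=8: min(10*2^8, 300) = 300
  i=9: min(10*2^9, 300) = 300
  i=10: min(10*2^10, 300) = 300
  i=11: min(10*2^11, 300) = 300

Answer: 10 20 40 80 160 300 300 300 300 300 300 300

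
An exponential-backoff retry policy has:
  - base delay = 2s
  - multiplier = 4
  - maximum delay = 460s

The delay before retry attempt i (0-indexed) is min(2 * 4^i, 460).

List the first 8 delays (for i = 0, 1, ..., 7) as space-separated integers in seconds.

Answer: 2 8 32 128 460 460 460 460

Derivation:
Computing each delay:
  i=0: min(2*4^0, 460) = 2
  i=1: min(2*4^1, 460) = 8
  i=2: min(2*4^2, 460) = 32
  i=3: min(2*4^3, 460) = 128
  i=4: min(2*4^4, 460) = 460
  i=5: min(2*4^5, 460) = 460
  i=6: min(2*4^6, 460) = 460
  i=7: min(2*4^7, 460) = 460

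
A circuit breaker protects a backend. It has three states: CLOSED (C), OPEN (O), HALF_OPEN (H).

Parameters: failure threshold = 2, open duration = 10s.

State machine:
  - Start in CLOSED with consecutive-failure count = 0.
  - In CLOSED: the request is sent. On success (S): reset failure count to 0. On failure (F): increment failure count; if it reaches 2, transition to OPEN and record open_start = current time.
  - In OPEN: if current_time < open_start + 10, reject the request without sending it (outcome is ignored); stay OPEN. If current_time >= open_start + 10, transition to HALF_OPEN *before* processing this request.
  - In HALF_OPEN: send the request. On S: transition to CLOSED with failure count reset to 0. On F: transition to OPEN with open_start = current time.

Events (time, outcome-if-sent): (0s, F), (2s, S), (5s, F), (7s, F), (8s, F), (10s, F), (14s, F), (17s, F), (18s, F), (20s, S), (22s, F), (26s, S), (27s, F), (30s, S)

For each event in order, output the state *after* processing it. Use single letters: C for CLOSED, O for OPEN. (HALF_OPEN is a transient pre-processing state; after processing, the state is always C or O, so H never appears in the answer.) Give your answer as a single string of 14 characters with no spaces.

State after each event:
  event#1 t=0s outcome=F: state=CLOSED
  event#2 t=2s outcome=S: state=CLOSED
  event#3 t=5s outcome=F: state=CLOSED
  event#4 t=7s outcome=F: state=OPEN
  event#5 t=8s outcome=F: state=OPEN
  event#6 t=10s outcome=F: state=OPEN
  event#7 t=14s outcome=F: state=OPEN
  event#8 t=17s outcome=F: state=OPEN
  event#9 t=18s outcome=F: state=OPEN
  event#10 t=20s outcome=S: state=OPEN
  event#11 t=22s outcome=F: state=OPEN
  event#12 t=26s outcome=S: state=OPEN
  event#13 t=27s outcome=F: state=OPEN
  event#14 t=30s outcome=S: state=OPEN

Answer: CCCOOOOOOOOOOO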